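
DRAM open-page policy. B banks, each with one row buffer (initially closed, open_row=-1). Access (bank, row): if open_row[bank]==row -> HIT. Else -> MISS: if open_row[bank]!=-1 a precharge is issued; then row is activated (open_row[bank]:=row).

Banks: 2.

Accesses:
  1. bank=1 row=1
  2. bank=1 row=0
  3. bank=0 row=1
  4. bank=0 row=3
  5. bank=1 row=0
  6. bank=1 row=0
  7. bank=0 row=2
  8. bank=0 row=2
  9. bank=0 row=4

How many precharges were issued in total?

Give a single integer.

Acc 1: bank1 row1 -> MISS (open row1); precharges=0
Acc 2: bank1 row0 -> MISS (open row0); precharges=1
Acc 3: bank0 row1 -> MISS (open row1); precharges=1
Acc 4: bank0 row3 -> MISS (open row3); precharges=2
Acc 5: bank1 row0 -> HIT
Acc 6: bank1 row0 -> HIT
Acc 7: bank0 row2 -> MISS (open row2); precharges=3
Acc 8: bank0 row2 -> HIT
Acc 9: bank0 row4 -> MISS (open row4); precharges=4

Answer: 4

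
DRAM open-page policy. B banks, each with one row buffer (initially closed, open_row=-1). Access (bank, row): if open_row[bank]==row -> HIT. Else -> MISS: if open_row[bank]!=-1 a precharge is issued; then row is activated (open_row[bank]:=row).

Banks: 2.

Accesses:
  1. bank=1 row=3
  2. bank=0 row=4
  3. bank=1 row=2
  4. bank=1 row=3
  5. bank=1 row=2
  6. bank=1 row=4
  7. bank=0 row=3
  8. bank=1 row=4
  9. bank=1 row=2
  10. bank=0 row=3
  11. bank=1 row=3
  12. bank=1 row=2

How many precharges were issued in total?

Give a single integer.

Acc 1: bank1 row3 -> MISS (open row3); precharges=0
Acc 2: bank0 row4 -> MISS (open row4); precharges=0
Acc 3: bank1 row2 -> MISS (open row2); precharges=1
Acc 4: bank1 row3 -> MISS (open row3); precharges=2
Acc 5: bank1 row2 -> MISS (open row2); precharges=3
Acc 6: bank1 row4 -> MISS (open row4); precharges=4
Acc 7: bank0 row3 -> MISS (open row3); precharges=5
Acc 8: bank1 row4 -> HIT
Acc 9: bank1 row2 -> MISS (open row2); precharges=6
Acc 10: bank0 row3 -> HIT
Acc 11: bank1 row3 -> MISS (open row3); precharges=7
Acc 12: bank1 row2 -> MISS (open row2); precharges=8

Answer: 8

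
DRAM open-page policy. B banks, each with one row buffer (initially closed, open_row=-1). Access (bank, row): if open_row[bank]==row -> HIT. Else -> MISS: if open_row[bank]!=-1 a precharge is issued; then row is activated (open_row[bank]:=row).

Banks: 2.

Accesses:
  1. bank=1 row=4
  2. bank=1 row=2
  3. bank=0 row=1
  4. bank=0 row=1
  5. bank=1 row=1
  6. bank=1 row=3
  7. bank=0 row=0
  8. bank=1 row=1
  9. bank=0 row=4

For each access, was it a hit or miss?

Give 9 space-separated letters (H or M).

Answer: M M M H M M M M M

Derivation:
Acc 1: bank1 row4 -> MISS (open row4); precharges=0
Acc 2: bank1 row2 -> MISS (open row2); precharges=1
Acc 3: bank0 row1 -> MISS (open row1); precharges=1
Acc 4: bank0 row1 -> HIT
Acc 5: bank1 row1 -> MISS (open row1); precharges=2
Acc 6: bank1 row3 -> MISS (open row3); precharges=3
Acc 7: bank0 row0 -> MISS (open row0); precharges=4
Acc 8: bank1 row1 -> MISS (open row1); precharges=5
Acc 9: bank0 row4 -> MISS (open row4); precharges=6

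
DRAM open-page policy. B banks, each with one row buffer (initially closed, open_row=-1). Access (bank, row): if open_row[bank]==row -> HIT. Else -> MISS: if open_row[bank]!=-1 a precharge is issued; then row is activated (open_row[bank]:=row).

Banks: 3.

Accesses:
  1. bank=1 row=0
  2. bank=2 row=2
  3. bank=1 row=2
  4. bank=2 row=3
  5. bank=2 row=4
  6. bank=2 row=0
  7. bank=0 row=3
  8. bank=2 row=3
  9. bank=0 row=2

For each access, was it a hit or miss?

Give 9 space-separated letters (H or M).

Acc 1: bank1 row0 -> MISS (open row0); precharges=0
Acc 2: bank2 row2 -> MISS (open row2); precharges=0
Acc 3: bank1 row2 -> MISS (open row2); precharges=1
Acc 4: bank2 row3 -> MISS (open row3); precharges=2
Acc 5: bank2 row4 -> MISS (open row4); precharges=3
Acc 6: bank2 row0 -> MISS (open row0); precharges=4
Acc 7: bank0 row3 -> MISS (open row3); precharges=4
Acc 8: bank2 row3 -> MISS (open row3); precharges=5
Acc 9: bank0 row2 -> MISS (open row2); precharges=6

Answer: M M M M M M M M M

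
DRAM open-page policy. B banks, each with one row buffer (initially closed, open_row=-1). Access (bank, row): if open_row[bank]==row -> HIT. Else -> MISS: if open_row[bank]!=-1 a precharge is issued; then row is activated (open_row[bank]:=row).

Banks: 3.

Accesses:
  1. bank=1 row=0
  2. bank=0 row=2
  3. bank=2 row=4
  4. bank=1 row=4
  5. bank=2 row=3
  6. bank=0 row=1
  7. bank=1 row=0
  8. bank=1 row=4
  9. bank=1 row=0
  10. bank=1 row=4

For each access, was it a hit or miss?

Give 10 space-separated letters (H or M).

Acc 1: bank1 row0 -> MISS (open row0); precharges=0
Acc 2: bank0 row2 -> MISS (open row2); precharges=0
Acc 3: bank2 row4 -> MISS (open row4); precharges=0
Acc 4: bank1 row4 -> MISS (open row4); precharges=1
Acc 5: bank2 row3 -> MISS (open row3); precharges=2
Acc 6: bank0 row1 -> MISS (open row1); precharges=3
Acc 7: bank1 row0 -> MISS (open row0); precharges=4
Acc 8: bank1 row4 -> MISS (open row4); precharges=5
Acc 9: bank1 row0 -> MISS (open row0); precharges=6
Acc 10: bank1 row4 -> MISS (open row4); precharges=7

Answer: M M M M M M M M M M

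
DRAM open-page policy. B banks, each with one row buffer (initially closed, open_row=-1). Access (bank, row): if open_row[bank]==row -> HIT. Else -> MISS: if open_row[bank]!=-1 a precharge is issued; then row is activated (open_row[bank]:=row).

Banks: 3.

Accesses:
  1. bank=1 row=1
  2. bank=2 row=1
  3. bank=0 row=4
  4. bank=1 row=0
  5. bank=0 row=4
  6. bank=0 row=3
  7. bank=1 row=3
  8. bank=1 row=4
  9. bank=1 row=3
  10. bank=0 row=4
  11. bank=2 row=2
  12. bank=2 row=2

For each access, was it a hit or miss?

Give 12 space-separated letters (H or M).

Acc 1: bank1 row1 -> MISS (open row1); precharges=0
Acc 2: bank2 row1 -> MISS (open row1); precharges=0
Acc 3: bank0 row4 -> MISS (open row4); precharges=0
Acc 4: bank1 row0 -> MISS (open row0); precharges=1
Acc 5: bank0 row4 -> HIT
Acc 6: bank0 row3 -> MISS (open row3); precharges=2
Acc 7: bank1 row3 -> MISS (open row3); precharges=3
Acc 8: bank1 row4 -> MISS (open row4); precharges=4
Acc 9: bank1 row3 -> MISS (open row3); precharges=5
Acc 10: bank0 row4 -> MISS (open row4); precharges=6
Acc 11: bank2 row2 -> MISS (open row2); precharges=7
Acc 12: bank2 row2 -> HIT

Answer: M M M M H M M M M M M H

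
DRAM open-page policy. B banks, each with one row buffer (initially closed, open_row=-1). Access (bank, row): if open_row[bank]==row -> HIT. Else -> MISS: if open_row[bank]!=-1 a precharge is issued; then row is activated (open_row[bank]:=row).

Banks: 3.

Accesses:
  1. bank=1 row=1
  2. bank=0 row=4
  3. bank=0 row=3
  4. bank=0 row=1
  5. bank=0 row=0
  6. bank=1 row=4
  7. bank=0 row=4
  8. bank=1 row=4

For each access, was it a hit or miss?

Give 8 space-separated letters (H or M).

Acc 1: bank1 row1 -> MISS (open row1); precharges=0
Acc 2: bank0 row4 -> MISS (open row4); precharges=0
Acc 3: bank0 row3 -> MISS (open row3); precharges=1
Acc 4: bank0 row1 -> MISS (open row1); precharges=2
Acc 5: bank0 row0 -> MISS (open row0); precharges=3
Acc 6: bank1 row4 -> MISS (open row4); precharges=4
Acc 7: bank0 row4 -> MISS (open row4); precharges=5
Acc 8: bank1 row4 -> HIT

Answer: M M M M M M M H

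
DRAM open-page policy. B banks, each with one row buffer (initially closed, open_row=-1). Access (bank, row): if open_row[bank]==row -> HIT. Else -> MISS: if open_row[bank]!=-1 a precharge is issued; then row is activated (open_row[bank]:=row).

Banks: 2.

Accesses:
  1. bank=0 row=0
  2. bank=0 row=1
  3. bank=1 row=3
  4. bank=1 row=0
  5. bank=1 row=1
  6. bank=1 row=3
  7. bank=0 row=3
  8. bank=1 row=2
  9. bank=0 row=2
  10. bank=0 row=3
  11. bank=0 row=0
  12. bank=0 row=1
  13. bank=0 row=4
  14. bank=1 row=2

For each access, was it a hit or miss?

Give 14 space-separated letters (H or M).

Answer: M M M M M M M M M M M M M H

Derivation:
Acc 1: bank0 row0 -> MISS (open row0); precharges=0
Acc 2: bank0 row1 -> MISS (open row1); precharges=1
Acc 3: bank1 row3 -> MISS (open row3); precharges=1
Acc 4: bank1 row0 -> MISS (open row0); precharges=2
Acc 5: bank1 row1 -> MISS (open row1); precharges=3
Acc 6: bank1 row3 -> MISS (open row3); precharges=4
Acc 7: bank0 row3 -> MISS (open row3); precharges=5
Acc 8: bank1 row2 -> MISS (open row2); precharges=6
Acc 9: bank0 row2 -> MISS (open row2); precharges=7
Acc 10: bank0 row3 -> MISS (open row3); precharges=8
Acc 11: bank0 row0 -> MISS (open row0); precharges=9
Acc 12: bank0 row1 -> MISS (open row1); precharges=10
Acc 13: bank0 row4 -> MISS (open row4); precharges=11
Acc 14: bank1 row2 -> HIT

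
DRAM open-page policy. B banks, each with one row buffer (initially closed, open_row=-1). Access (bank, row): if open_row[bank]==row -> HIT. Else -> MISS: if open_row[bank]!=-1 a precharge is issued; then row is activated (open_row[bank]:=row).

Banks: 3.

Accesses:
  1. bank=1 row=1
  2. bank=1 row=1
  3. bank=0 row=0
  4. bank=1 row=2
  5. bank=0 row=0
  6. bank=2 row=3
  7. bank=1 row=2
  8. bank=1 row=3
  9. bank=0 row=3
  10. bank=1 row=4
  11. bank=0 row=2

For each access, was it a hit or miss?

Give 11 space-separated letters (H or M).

Acc 1: bank1 row1 -> MISS (open row1); precharges=0
Acc 2: bank1 row1 -> HIT
Acc 3: bank0 row0 -> MISS (open row0); precharges=0
Acc 4: bank1 row2 -> MISS (open row2); precharges=1
Acc 5: bank0 row0 -> HIT
Acc 6: bank2 row3 -> MISS (open row3); precharges=1
Acc 7: bank1 row2 -> HIT
Acc 8: bank1 row3 -> MISS (open row3); precharges=2
Acc 9: bank0 row3 -> MISS (open row3); precharges=3
Acc 10: bank1 row4 -> MISS (open row4); precharges=4
Acc 11: bank0 row2 -> MISS (open row2); precharges=5

Answer: M H M M H M H M M M M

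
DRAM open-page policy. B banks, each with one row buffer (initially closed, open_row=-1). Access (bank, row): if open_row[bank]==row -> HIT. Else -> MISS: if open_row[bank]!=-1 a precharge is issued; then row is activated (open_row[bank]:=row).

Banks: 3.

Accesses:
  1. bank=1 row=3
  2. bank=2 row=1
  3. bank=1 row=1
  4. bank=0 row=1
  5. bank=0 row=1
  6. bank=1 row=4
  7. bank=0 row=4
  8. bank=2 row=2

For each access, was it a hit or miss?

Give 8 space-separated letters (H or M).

Acc 1: bank1 row3 -> MISS (open row3); precharges=0
Acc 2: bank2 row1 -> MISS (open row1); precharges=0
Acc 3: bank1 row1 -> MISS (open row1); precharges=1
Acc 4: bank0 row1 -> MISS (open row1); precharges=1
Acc 5: bank0 row1 -> HIT
Acc 6: bank1 row4 -> MISS (open row4); precharges=2
Acc 7: bank0 row4 -> MISS (open row4); precharges=3
Acc 8: bank2 row2 -> MISS (open row2); precharges=4

Answer: M M M M H M M M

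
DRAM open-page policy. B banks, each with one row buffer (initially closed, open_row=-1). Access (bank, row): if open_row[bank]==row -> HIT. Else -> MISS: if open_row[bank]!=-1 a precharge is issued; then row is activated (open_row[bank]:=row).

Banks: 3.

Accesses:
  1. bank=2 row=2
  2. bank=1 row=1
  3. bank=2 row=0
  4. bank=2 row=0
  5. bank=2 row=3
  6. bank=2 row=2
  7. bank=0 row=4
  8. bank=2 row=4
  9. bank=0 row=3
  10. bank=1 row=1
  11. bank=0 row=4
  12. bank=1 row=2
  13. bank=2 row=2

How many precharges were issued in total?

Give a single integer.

Answer: 8

Derivation:
Acc 1: bank2 row2 -> MISS (open row2); precharges=0
Acc 2: bank1 row1 -> MISS (open row1); precharges=0
Acc 3: bank2 row0 -> MISS (open row0); precharges=1
Acc 4: bank2 row0 -> HIT
Acc 5: bank2 row3 -> MISS (open row3); precharges=2
Acc 6: bank2 row2 -> MISS (open row2); precharges=3
Acc 7: bank0 row4 -> MISS (open row4); precharges=3
Acc 8: bank2 row4 -> MISS (open row4); precharges=4
Acc 9: bank0 row3 -> MISS (open row3); precharges=5
Acc 10: bank1 row1 -> HIT
Acc 11: bank0 row4 -> MISS (open row4); precharges=6
Acc 12: bank1 row2 -> MISS (open row2); precharges=7
Acc 13: bank2 row2 -> MISS (open row2); precharges=8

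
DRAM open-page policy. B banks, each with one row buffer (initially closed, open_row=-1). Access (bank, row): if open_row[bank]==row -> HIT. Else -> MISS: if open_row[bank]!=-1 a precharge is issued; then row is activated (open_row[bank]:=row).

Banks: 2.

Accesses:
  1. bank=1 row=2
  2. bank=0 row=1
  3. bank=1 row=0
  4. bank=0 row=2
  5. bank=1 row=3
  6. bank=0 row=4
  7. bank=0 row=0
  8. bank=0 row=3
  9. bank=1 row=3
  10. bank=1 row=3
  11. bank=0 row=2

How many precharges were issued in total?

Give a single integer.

Acc 1: bank1 row2 -> MISS (open row2); precharges=0
Acc 2: bank0 row1 -> MISS (open row1); precharges=0
Acc 3: bank1 row0 -> MISS (open row0); precharges=1
Acc 4: bank0 row2 -> MISS (open row2); precharges=2
Acc 5: bank1 row3 -> MISS (open row3); precharges=3
Acc 6: bank0 row4 -> MISS (open row4); precharges=4
Acc 7: bank0 row0 -> MISS (open row0); precharges=5
Acc 8: bank0 row3 -> MISS (open row3); precharges=6
Acc 9: bank1 row3 -> HIT
Acc 10: bank1 row3 -> HIT
Acc 11: bank0 row2 -> MISS (open row2); precharges=7

Answer: 7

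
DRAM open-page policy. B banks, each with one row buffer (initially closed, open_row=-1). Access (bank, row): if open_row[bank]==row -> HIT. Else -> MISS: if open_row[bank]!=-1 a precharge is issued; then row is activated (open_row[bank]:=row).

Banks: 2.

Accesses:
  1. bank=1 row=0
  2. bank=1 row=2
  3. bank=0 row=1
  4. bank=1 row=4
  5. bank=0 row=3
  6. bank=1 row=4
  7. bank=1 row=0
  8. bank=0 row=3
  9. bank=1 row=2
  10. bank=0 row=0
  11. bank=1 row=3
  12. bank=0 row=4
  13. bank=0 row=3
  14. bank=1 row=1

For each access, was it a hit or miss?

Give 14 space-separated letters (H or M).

Acc 1: bank1 row0 -> MISS (open row0); precharges=0
Acc 2: bank1 row2 -> MISS (open row2); precharges=1
Acc 3: bank0 row1 -> MISS (open row1); precharges=1
Acc 4: bank1 row4 -> MISS (open row4); precharges=2
Acc 5: bank0 row3 -> MISS (open row3); precharges=3
Acc 6: bank1 row4 -> HIT
Acc 7: bank1 row0 -> MISS (open row0); precharges=4
Acc 8: bank0 row3 -> HIT
Acc 9: bank1 row2 -> MISS (open row2); precharges=5
Acc 10: bank0 row0 -> MISS (open row0); precharges=6
Acc 11: bank1 row3 -> MISS (open row3); precharges=7
Acc 12: bank0 row4 -> MISS (open row4); precharges=8
Acc 13: bank0 row3 -> MISS (open row3); precharges=9
Acc 14: bank1 row1 -> MISS (open row1); precharges=10

Answer: M M M M M H M H M M M M M M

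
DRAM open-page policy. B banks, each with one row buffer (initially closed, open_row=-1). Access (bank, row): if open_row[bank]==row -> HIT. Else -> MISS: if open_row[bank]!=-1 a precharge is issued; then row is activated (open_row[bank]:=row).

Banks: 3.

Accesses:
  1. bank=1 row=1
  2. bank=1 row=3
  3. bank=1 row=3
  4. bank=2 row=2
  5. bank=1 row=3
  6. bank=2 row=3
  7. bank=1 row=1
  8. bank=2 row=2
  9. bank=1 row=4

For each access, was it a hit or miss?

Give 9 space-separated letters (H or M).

Acc 1: bank1 row1 -> MISS (open row1); precharges=0
Acc 2: bank1 row3 -> MISS (open row3); precharges=1
Acc 3: bank1 row3 -> HIT
Acc 4: bank2 row2 -> MISS (open row2); precharges=1
Acc 5: bank1 row3 -> HIT
Acc 6: bank2 row3 -> MISS (open row3); precharges=2
Acc 7: bank1 row1 -> MISS (open row1); precharges=3
Acc 8: bank2 row2 -> MISS (open row2); precharges=4
Acc 9: bank1 row4 -> MISS (open row4); precharges=5

Answer: M M H M H M M M M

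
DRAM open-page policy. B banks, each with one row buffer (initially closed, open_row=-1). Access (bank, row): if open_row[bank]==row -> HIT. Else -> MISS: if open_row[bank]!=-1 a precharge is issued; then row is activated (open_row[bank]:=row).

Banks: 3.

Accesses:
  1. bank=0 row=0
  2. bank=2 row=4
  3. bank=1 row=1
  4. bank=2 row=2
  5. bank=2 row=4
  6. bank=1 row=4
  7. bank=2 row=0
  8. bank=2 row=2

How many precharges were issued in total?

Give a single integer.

Acc 1: bank0 row0 -> MISS (open row0); precharges=0
Acc 2: bank2 row4 -> MISS (open row4); precharges=0
Acc 3: bank1 row1 -> MISS (open row1); precharges=0
Acc 4: bank2 row2 -> MISS (open row2); precharges=1
Acc 5: bank2 row4 -> MISS (open row4); precharges=2
Acc 6: bank1 row4 -> MISS (open row4); precharges=3
Acc 7: bank2 row0 -> MISS (open row0); precharges=4
Acc 8: bank2 row2 -> MISS (open row2); precharges=5

Answer: 5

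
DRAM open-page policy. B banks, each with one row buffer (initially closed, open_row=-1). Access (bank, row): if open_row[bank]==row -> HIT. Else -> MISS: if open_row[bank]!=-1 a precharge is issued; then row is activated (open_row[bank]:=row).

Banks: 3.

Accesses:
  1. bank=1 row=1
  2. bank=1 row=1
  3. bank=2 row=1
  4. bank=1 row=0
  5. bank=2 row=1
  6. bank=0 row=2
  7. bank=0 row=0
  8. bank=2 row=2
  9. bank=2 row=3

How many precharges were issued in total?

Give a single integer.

Answer: 4

Derivation:
Acc 1: bank1 row1 -> MISS (open row1); precharges=0
Acc 2: bank1 row1 -> HIT
Acc 3: bank2 row1 -> MISS (open row1); precharges=0
Acc 4: bank1 row0 -> MISS (open row0); precharges=1
Acc 5: bank2 row1 -> HIT
Acc 6: bank0 row2 -> MISS (open row2); precharges=1
Acc 7: bank0 row0 -> MISS (open row0); precharges=2
Acc 8: bank2 row2 -> MISS (open row2); precharges=3
Acc 9: bank2 row3 -> MISS (open row3); precharges=4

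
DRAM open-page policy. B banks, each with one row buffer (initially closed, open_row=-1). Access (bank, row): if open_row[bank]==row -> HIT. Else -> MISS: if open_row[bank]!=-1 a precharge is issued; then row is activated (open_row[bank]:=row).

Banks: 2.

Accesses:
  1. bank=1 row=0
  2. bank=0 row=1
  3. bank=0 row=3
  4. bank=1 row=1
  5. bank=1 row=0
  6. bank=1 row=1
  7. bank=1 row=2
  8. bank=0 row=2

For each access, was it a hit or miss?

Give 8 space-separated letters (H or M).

Answer: M M M M M M M M

Derivation:
Acc 1: bank1 row0 -> MISS (open row0); precharges=0
Acc 2: bank0 row1 -> MISS (open row1); precharges=0
Acc 3: bank0 row3 -> MISS (open row3); precharges=1
Acc 4: bank1 row1 -> MISS (open row1); precharges=2
Acc 5: bank1 row0 -> MISS (open row0); precharges=3
Acc 6: bank1 row1 -> MISS (open row1); precharges=4
Acc 7: bank1 row2 -> MISS (open row2); precharges=5
Acc 8: bank0 row2 -> MISS (open row2); precharges=6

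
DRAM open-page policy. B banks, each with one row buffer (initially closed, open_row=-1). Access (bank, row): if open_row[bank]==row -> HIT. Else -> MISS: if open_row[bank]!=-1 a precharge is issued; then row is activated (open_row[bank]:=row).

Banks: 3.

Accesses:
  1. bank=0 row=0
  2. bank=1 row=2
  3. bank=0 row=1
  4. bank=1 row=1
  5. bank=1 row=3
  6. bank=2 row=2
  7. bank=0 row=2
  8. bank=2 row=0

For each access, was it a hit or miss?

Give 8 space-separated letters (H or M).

Acc 1: bank0 row0 -> MISS (open row0); precharges=0
Acc 2: bank1 row2 -> MISS (open row2); precharges=0
Acc 3: bank0 row1 -> MISS (open row1); precharges=1
Acc 4: bank1 row1 -> MISS (open row1); precharges=2
Acc 5: bank1 row3 -> MISS (open row3); precharges=3
Acc 6: bank2 row2 -> MISS (open row2); precharges=3
Acc 7: bank0 row2 -> MISS (open row2); precharges=4
Acc 8: bank2 row0 -> MISS (open row0); precharges=5

Answer: M M M M M M M M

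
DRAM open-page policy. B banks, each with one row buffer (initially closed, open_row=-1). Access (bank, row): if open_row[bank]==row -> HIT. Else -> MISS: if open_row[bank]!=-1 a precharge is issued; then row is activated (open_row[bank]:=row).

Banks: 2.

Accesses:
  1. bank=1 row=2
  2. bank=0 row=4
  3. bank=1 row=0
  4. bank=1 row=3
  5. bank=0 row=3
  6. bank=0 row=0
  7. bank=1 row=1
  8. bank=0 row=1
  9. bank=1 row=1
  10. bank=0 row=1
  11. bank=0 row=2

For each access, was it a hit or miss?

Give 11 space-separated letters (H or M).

Acc 1: bank1 row2 -> MISS (open row2); precharges=0
Acc 2: bank0 row4 -> MISS (open row4); precharges=0
Acc 3: bank1 row0 -> MISS (open row0); precharges=1
Acc 4: bank1 row3 -> MISS (open row3); precharges=2
Acc 5: bank0 row3 -> MISS (open row3); precharges=3
Acc 6: bank0 row0 -> MISS (open row0); precharges=4
Acc 7: bank1 row1 -> MISS (open row1); precharges=5
Acc 8: bank0 row1 -> MISS (open row1); precharges=6
Acc 9: bank1 row1 -> HIT
Acc 10: bank0 row1 -> HIT
Acc 11: bank0 row2 -> MISS (open row2); precharges=7

Answer: M M M M M M M M H H M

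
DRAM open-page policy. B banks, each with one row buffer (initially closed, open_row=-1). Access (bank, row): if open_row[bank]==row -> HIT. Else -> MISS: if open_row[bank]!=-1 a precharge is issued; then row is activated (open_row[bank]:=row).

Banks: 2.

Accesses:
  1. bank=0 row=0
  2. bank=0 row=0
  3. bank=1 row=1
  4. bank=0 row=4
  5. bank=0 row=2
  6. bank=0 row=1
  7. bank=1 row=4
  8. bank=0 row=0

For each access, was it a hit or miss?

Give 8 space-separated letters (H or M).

Acc 1: bank0 row0 -> MISS (open row0); precharges=0
Acc 2: bank0 row0 -> HIT
Acc 3: bank1 row1 -> MISS (open row1); precharges=0
Acc 4: bank0 row4 -> MISS (open row4); precharges=1
Acc 5: bank0 row2 -> MISS (open row2); precharges=2
Acc 6: bank0 row1 -> MISS (open row1); precharges=3
Acc 7: bank1 row4 -> MISS (open row4); precharges=4
Acc 8: bank0 row0 -> MISS (open row0); precharges=5

Answer: M H M M M M M M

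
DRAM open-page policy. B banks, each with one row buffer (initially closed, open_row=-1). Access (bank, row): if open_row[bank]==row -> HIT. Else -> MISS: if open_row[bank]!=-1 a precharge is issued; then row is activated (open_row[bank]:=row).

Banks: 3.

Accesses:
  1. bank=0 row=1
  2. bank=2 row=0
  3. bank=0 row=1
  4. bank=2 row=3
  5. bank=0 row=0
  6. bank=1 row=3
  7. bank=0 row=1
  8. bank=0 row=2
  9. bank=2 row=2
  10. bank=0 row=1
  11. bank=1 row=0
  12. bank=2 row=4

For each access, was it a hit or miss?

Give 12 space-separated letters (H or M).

Acc 1: bank0 row1 -> MISS (open row1); precharges=0
Acc 2: bank2 row0 -> MISS (open row0); precharges=0
Acc 3: bank0 row1 -> HIT
Acc 4: bank2 row3 -> MISS (open row3); precharges=1
Acc 5: bank0 row0 -> MISS (open row0); precharges=2
Acc 6: bank1 row3 -> MISS (open row3); precharges=2
Acc 7: bank0 row1 -> MISS (open row1); precharges=3
Acc 8: bank0 row2 -> MISS (open row2); precharges=4
Acc 9: bank2 row2 -> MISS (open row2); precharges=5
Acc 10: bank0 row1 -> MISS (open row1); precharges=6
Acc 11: bank1 row0 -> MISS (open row0); precharges=7
Acc 12: bank2 row4 -> MISS (open row4); precharges=8

Answer: M M H M M M M M M M M M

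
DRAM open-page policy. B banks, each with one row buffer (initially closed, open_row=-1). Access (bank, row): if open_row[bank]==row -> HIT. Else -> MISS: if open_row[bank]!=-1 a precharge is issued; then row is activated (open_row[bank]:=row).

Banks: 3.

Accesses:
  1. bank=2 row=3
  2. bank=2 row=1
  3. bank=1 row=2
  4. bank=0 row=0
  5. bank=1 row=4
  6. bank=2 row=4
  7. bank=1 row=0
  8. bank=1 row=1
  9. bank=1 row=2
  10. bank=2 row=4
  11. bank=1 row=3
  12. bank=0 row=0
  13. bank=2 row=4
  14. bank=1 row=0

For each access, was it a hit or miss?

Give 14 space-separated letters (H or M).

Acc 1: bank2 row3 -> MISS (open row3); precharges=0
Acc 2: bank2 row1 -> MISS (open row1); precharges=1
Acc 3: bank1 row2 -> MISS (open row2); precharges=1
Acc 4: bank0 row0 -> MISS (open row0); precharges=1
Acc 5: bank1 row4 -> MISS (open row4); precharges=2
Acc 6: bank2 row4 -> MISS (open row4); precharges=3
Acc 7: bank1 row0 -> MISS (open row0); precharges=4
Acc 8: bank1 row1 -> MISS (open row1); precharges=5
Acc 9: bank1 row2 -> MISS (open row2); precharges=6
Acc 10: bank2 row4 -> HIT
Acc 11: bank1 row3 -> MISS (open row3); precharges=7
Acc 12: bank0 row0 -> HIT
Acc 13: bank2 row4 -> HIT
Acc 14: bank1 row0 -> MISS (open row0); precharges=8

Answer: M M M M M M M M M H M H H M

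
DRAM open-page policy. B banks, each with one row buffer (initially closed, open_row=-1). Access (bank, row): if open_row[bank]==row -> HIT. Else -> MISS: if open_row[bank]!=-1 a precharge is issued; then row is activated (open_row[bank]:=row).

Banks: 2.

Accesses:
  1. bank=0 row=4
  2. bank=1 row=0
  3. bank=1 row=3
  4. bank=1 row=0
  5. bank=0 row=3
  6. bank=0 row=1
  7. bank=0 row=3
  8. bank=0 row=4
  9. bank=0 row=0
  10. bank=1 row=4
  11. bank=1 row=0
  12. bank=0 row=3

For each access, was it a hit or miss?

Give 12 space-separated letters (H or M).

Acc 1: bank0 row4 -> MISS (open row4); precharges=0
Acc 2: bank1 row0 -> MISS (open row0); precharges=0
Acc 3: bank1 row3 -> MISS (open row3); precharges=1
Acc 4: bank1 row0 -> MISS (open row0); precharges=2
Acc 5: bank0 row3 -> MISS (open row3); precharges=3
Acc 6: bank0 row1 -> MISS (open row1); precharges=4
Acc 7: bank0 row3 -> MISS (open row3); precharges=5
Acc 8: bank0 row4 -> MISS (open row4); precharges=6
Acc 9: bank0 row0 -> MISS (open row0); precharges=7
Acc 10: bank1 row4 -> MISS (open row4); precharges=8
Acc 11: bank1 row0 -> MISS (open row0); precharges=9
Acc 12: bank0 row3 -> MISS (open row3); precharges=10

Answer: M M M M M M M M M M M M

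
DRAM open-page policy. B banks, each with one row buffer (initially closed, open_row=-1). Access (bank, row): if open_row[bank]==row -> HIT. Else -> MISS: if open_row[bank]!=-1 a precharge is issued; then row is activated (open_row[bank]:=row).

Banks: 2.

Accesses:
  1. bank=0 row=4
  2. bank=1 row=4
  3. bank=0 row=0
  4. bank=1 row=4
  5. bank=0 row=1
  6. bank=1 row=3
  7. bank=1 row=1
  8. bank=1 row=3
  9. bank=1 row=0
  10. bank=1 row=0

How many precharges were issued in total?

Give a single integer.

Acc 1: bank0 row4 -> MISS (open row4); precharges=0
Acc 2: bank1 row4 -> MISS (open row4); precharges=0
Acc 3: bank0 row0 -> MISS (open row0); precharges=1
Acc 4: bank1 row4 -> HIT
Acc 5: bank0 row1 -> MISS (open row1); precharges=2
Acc 6: bank1 row3 -> MISS (open row3); precharges=3
Acc 7: bank1 row1 -> MISS (open row1); precharges=4
Acc 8: bank1 row3 -> MISS (open row3); precharges=5
Acc 9: bank1 row0 -> MISS (open row0); precharges=6
Acc 10: bank1 row0 -> HIT

Answer: 6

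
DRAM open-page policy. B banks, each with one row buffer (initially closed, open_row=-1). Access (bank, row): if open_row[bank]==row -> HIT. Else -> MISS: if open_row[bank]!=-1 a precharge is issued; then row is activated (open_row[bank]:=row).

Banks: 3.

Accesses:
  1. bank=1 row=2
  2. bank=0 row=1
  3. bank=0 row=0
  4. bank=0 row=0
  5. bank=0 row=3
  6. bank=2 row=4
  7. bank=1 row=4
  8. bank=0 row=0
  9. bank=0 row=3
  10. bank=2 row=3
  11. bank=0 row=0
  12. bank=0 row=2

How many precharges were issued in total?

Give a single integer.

Acc 1: bank1 row2 -> MISS (open row2); precharges=0
Acc 2: bank0 row1 -> MISS (open row1); precharges=0
Acc 3: bank0 row0 -> MISS (open row0); precharges=1
Acc 4: bank0 row0 -> HIT
Acc 5: bank0 row3 -> MISS (open row3); precharges=2
Acc 6: bank2 row4 -> MISS (open row4); precharges=2
Acc 7: bank1 row4 -> MISS (open row4); precharges=3
Acc 8: bank0 row0 -> MISS (open row0); precharges=4
Acc 9: bank0 row3 -> MISS (open row3); precharges=5
Acc 10: bank2 row3 -> MISS (open row3); precharges=6
Acc 11: bank0 row0 -> MISS (open row0); precharges=7
Acc 12: bank0 row2 -> MISS (open row2); precharges=8

Answer: 8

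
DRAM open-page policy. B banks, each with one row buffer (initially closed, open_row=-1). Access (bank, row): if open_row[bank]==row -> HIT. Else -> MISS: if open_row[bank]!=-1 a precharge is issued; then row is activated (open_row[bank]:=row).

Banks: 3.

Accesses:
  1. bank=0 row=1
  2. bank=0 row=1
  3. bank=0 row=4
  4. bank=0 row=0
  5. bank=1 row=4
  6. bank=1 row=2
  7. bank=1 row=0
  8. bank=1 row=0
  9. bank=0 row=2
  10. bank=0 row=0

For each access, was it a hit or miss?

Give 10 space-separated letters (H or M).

Acc 1: bank0 row1 -> MISS (open row1); precharges=0
Acc 2: bank0 row1 -> HIT
Acc 3: bank0 row4 -> MISS (open row4); precharges=1
Acc 4: bank0 row0 -> MISS (open row0); precharges=2
Acc 5: bank1 row4 -> MISS (open row4); precharges=2
Acc 6: bank1 row2 -> MISS (open row2); precharges=3
Acc 7: bank1 row0 -> MISS (open row0); precharges=4
Acc 8: bank1 row0 -> HIT
Acc 9: bank0 row2 -> MISS (open row2); precharges=5
Acc 10: bank0 row0 -> MISS (open row0); precharges=6

Answer: M H M M M M M H M M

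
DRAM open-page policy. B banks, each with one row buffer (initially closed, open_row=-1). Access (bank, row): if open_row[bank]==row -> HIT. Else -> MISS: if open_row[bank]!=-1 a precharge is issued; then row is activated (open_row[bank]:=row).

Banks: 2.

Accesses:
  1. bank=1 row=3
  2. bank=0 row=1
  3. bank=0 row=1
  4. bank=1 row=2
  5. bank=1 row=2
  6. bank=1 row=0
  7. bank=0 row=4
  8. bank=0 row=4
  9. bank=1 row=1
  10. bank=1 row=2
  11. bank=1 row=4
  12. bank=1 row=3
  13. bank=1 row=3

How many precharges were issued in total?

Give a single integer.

Acc 1: bank1 row3 -> MISS (open row3); precharges=0
Acc 2: bank0 row1 -> MISS (open row1); precharges=0
Acc 3: bank0 row1 -> HIT
Acc 4: bank1 row2 -> MISS (open row2); precharges=1
Acc 5: bank1 row2 -> HIT
Acc 6: bank1 row0 -> MISS (open row0); precharges=2
Acc 7: bank0 row4 -> MISS (open row4); precharges=3
Acc 8: bank0 row4 -> HIT
Acc 9: bank1 row1 -> MISS (open row1); precharges=4
Acc 10: bank1 row2 -> MISS (open row2); precharges=5
Acc 11: bank1 row4 -> MISS (open row4); precharges=6
Acc 12: bank1 row3 -> MISS (open row3); precharges=7
Acc 13: bank1 row3 -> HIT

Answer: 7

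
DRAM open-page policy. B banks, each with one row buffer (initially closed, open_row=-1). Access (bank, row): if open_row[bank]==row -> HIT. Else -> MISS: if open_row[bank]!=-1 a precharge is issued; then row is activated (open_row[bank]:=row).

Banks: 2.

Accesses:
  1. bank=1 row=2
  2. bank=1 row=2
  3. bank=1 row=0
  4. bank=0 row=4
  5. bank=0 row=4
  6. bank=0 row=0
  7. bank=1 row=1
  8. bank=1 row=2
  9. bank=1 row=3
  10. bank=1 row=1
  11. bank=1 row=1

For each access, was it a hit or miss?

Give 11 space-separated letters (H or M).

Answer: M H M M H M M M M M H

Derivation:
Acc 1: bank1 row2 -> MISS (open row2); precharges=0
Acc 2: bank1 row2 -> HIT
Acc 3: bank1 row0 -> MISS (open row0); precharges=1
Acc 4: bank0 row4 -> MISS (open row4); precharges=1
Acc 5: bank0 row4 -> HIT
Acc 6: bank0 row0 -> MISS (open row0); precharges=2
Acc 7: bank1 row1 -> MISS (open row1); precharges=3
Acc 8: bank1 row2 -> MISS (open row2); precharges=4
Acc 9: bank1 row3 -> MISS (open row3); precharges=5
Acc 10: bank1 row1 -> MISS (open row1); precharges=6
Acc 11: bank1 row1 -> HIT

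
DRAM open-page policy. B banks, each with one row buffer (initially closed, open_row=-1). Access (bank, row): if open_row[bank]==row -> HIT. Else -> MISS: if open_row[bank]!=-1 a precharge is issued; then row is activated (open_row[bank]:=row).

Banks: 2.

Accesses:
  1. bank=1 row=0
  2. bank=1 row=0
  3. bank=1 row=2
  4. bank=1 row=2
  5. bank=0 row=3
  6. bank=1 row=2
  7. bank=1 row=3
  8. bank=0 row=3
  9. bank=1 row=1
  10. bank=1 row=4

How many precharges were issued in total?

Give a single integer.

Acc 1: bank1 row0 -> MISS (open row0); precharges=0
Acc 2: bank1 row0 -> HIT
Acc 3: bank1 row2 -> MISS (open row2); precharges=1
Acc 4: bank1 row2 -> HIT
Acc 5: bank0 row3 -> MISS (open row3); precharges=1
Acc 6: bank1 row2 -> HIT
Acc 7: bank1 row3 -> MISS (open row3); precharges=2
Acc 8: bank0 row3 -> HIT
Acc 9: bank1 row1 -> MISS (open row1); precharges=3
Acc 10: bank1 row4 -> MISS (open row4); precharges=4

Answer: 4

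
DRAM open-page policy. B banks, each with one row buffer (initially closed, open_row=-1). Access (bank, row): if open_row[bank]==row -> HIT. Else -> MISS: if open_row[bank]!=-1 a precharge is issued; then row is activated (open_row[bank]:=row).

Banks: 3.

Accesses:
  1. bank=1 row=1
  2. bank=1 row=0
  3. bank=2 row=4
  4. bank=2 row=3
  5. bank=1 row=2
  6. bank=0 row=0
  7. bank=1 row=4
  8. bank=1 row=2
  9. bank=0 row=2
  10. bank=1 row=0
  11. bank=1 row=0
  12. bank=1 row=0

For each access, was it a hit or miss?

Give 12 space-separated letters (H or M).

Acc 1: bank1 row1 -> MISS (open row1); precharges=0
Acc 2: bank1 row0 -> MISS (open row0); precharges=1
Acc 3: bank2 row4 -> MISS (open row4); precharges=1
Acc 4: bank2 row3 -> MISS (open row3); precharges=2
Acc 5: bank1 row2 -> MISS (open row2); precharges=3
Acc 6: bank0 row0 -> MISS (open row0); precharges=3
Acc 7: bank1 row4 -> MISS (open row4); precharges=4
Acc 8: bank1 row2 -> MISS (open row2); precharges=5
Acc 9: bank0 row2 -> MISS (open row2); precharges=6
Acc 10: bank1 row0 -> MISS (open row0); precharges=7
Acc 11: bank1 row0 -> HIT
Acc 12: bank1 row0 -> HIT

Answer: M M M M M M M M M M H H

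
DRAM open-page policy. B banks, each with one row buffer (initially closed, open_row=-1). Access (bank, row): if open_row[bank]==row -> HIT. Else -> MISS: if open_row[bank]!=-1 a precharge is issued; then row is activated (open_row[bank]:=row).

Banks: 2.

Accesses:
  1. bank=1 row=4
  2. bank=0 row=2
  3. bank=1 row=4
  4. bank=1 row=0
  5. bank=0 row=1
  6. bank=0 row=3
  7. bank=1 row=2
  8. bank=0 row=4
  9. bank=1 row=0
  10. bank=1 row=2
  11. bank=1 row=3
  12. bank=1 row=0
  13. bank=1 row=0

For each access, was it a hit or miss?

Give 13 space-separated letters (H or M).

Answer: M M H M M M M M M M M M H

Derivation:
Acc 1: bank1 row4 -> MISS (open row4); precharges=0
Acc 2: bank0 row2 -> MISS (open row2); precharges=0
Acc 3: bank1 row4 -> HIT
Acc 4: bank1 row0 -> MISS (open row0); precharges=1
Acc 5: bank0 row1 -> MISS (open row1); precharges=2
Acc 6: bank0 row3 -> MISS (open row3); precharges=3
Acc 7: bank1 row2 -> MISS (open row2); precharges=4
Acc 8: bank0 row4 -> MISS (open row4); precharges=5
Acc 9: bank1 row0 -> MISS (open row0); precharges=6
Acc 10: bank1 row2 -> MISS (open row2); precharges=7
Acc 11: bank1 row3 -> MISS (open row3); precharges=8
Acc 12: bank1 row0 -> MISS (open row0); precharges=9
Acc 13: bank1 row0 -> HIT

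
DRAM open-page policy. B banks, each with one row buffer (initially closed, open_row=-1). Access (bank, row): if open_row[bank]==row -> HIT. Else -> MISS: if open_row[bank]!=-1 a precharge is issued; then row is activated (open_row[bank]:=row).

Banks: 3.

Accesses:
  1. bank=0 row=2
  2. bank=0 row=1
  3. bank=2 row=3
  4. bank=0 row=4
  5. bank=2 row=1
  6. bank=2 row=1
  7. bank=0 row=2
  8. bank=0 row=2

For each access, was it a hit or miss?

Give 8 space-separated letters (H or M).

Acc 1: bank0 row2 -> MISS (open row2); precharges=0
Acc 2: bank0 row1 -> MISS (open row1); precharges=1
Acc 3: bank2 row3 -> MISS (open row3); precharges=1
Acc 4: bank0 row4 -> MISS (open row4); precharges=2
Acc 5: bank2 row1 -> MISS (open row1); precharges=3
Acc 6: bank2 row1 -> HIT
Acc 7: bank0 row2 -> MISS (open row2); precharges=4
Acc 8: bank0 row2 -> HIT

Answer: M M M M M H M H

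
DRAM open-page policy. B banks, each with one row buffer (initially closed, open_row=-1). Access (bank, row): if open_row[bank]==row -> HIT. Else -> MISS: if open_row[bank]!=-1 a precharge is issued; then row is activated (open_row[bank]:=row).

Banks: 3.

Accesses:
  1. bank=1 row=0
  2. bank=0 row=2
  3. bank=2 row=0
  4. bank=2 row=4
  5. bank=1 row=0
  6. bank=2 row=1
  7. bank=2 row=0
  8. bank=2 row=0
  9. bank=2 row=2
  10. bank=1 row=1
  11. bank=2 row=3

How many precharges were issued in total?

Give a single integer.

Acc 1: bank1 row0 -> MISS (open row0); precharges=0
Acc 2: bank0 row2 -> MISS (open row2); precharges=0
Acc 3: bank2 row0 -> MISS (open row0); precharges=0
Acc 4: bank2 row4 -> MISS (open row4); precharges=1
Acc 5: bank1 row0 -> HIT
Acc 6: bank2 row1 -> MISS (open row1); precharges=2
Acc 7: bank2 row0 -> MISS (open row0); precharges=3
Acc 8: bank2 row0 -> HIT
Acc 9: bank2 row2 -> MISS (open row2); precharges=4
Acc 10: bank1 row1 -> MISS (open row1); precharges=5
Acc 11: bank2 row3 -> MISS (open row3); precharges=6

Answer: 6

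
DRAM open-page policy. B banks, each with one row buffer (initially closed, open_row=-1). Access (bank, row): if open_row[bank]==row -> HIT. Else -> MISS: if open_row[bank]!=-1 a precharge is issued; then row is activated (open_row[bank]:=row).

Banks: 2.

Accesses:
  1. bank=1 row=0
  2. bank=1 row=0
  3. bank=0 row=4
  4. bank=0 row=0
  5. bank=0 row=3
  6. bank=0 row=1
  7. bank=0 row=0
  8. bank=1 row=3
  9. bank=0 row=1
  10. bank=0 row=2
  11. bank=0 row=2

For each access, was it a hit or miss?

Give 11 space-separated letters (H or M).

Acc 1: bank1 row0 -> MISS (open row0); precharges=0
Acc 2: bank1 row0 -> HIT
Acc 3: bank0 row4 -> MISS (open row4); precharges=0
Acc 4: bank0 row0 -> MISS (open row0); precharges=1
Acc 5: bank0 row3 -> MISS (open row3); precharges=2
Acc 6: bank0 row1 -> MISS (open row1); precharges=3
Acc 7: bank0 row0 -> MISS (open row0); precharges=4
Acc 8: bank1 row3 -> MISS (open row3); precharges=5
Acc 9: bank0 row1 -> MISS (open row1); precharges=6
Acc 10: bank0 row2 -> MISS (open row2); precharges=7
Acc 11: bank0 row2 -> HIT

Answer: M H M M M M M M M M H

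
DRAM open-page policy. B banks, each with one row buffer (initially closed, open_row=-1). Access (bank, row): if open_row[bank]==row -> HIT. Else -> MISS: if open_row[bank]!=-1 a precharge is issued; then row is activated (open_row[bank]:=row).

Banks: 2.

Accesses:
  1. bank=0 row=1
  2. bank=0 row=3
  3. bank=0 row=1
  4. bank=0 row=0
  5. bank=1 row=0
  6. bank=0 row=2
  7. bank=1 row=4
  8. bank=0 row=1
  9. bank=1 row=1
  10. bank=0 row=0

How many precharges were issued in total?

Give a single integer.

Answer: 8

Derivation:
Acc 1: bank0 row1 -> MISS (open row1); precharges=0
Acc 2: bank0 row3 -> MISS (open row3); precharges=1
Acc 3: bank0 row1 -> MISS (open row1); precharges=2
Acc 4: bank0 row0 -> MISS (open row0); precharges=3
Acc 5: bank1 row0 -> MISS (open row0); precharges=3
Acc 6: bank0 row2 -> MISS (open row2); precharges=4
Acc 7: bank1 row4 -> MISS (open row4); precharges=5
Acc 8: bank0 row1 -> MISS (open row1); precharges=6
Acc 9: bank1 row1 -> MISS (open row1); precharges=7
Acc 10: bank0 row0 -> MISS (open row0); precharges=8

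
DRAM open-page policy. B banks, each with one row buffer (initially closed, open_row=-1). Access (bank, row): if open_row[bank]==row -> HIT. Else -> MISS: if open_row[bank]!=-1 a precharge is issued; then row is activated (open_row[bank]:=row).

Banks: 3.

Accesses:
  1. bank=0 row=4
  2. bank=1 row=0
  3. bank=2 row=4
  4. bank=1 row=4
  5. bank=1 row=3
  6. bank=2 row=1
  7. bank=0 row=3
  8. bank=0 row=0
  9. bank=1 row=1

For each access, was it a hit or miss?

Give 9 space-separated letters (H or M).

Answer: M M M M M M M M M

Derivation:
Acc 1: bank0 row4 -> MISS (open row4); precharges=0
Acc 2: bank1 row0 -> MISS (open row0); precharges=0
Acc 3: bank2 row4 -> MISS (open row4); precharges=0
Acc 4: bank1 row4 -> MISS (open row4); precharges=1
Acc 5: bank1 row3 -> MISS (open row3); precharges=2
Acc 6: bank2 row1 -> MISS (open row1); precharges=3
Acc 7: bank0 row3 -> MISS (open row3); precharges=4
Acc 8: bank0 row0 -> MISS (open row0); precharges=5
Acc 9: bank1 row1 -> MISS (open row1); precharges=6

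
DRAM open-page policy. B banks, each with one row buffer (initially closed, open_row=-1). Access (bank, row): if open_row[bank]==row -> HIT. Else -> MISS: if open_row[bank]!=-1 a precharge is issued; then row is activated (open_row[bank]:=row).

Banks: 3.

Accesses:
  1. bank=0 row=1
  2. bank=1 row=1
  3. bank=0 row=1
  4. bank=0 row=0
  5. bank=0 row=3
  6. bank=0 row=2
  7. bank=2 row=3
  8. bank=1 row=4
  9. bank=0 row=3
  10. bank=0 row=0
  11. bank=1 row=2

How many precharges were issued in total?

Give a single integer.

Acc 1: bank0 row1 -> MISS (open row1); precharges=0
Acc 2: bank1 row1 -> MISS (open row1); precharges=0
Acc 3: bank0 row1 -> HIT
Acc 4: bank0 row0 -> MISS (open row0); precharges=1
Acc 5: bank0 row3 -> MISS (open row3); precharges=2
Acc 6: bank0 row2 -> MISS (open row2); precharges=3
Acc 7: bank2 row3 -> MISS (open row3); precharges=3
Acc 8: bank1 row4 -> MISS (open row4); precharges=4
Acc 9: bank0 row3 -> MISS (open row3); precharges=5
Acc 10: bank0 row0 -> MISS (open row0); precharges=6
Acc 11: bank1 row2 -> MISS (open row2); precharges=7

Answer: 7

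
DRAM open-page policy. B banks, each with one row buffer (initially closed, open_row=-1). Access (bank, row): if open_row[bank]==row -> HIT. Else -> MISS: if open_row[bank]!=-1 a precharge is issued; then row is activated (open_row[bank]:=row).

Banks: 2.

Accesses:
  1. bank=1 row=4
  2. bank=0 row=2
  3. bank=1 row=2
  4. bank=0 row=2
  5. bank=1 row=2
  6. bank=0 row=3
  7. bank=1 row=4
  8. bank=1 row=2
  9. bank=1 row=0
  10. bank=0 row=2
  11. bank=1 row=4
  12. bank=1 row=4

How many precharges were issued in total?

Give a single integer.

Answer: 7

Derivation:
Acc 1: bank1 row4 -> MISS (open row4); precharges=0
Acc 2: bank0 row2 -> MISS (open row2); precharges=0
Acc 3: bank1 row2 -> MISS (open row2); precharges=1
Acc 4: bank0 row2 -> HIT
Acc 5: bank1 row2 -> HIT
Acc 6: bank0 row3 -> MISS (open row3); precharges=2
Acc 7: bank1 row4 -> MISS (open row4); precharges=3
Acc 8: bank1 row2 -> MISS (open row2); precharges=4
Acc 9: bank1 row0 -> MISS (open row0); precharges=5
Acc 10: bank0 row2 -> MISS (open row2); precharges=6
Acc 11: bank1 row4 -> MISS (open row4); precharges=7
Acc 12: bank1 row4 -> HIT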